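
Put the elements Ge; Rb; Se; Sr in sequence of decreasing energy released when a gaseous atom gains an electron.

Adding an electron releases more energy for atoms nearer the top right (short of the noble gases).
Here both period and group differ, so the two effects have to be weighed against each other.
Rb > Sr: this pair runs against the simple trend — see the exception note.
Ge > Rb: both effects reinforce here, so Ge is clearly the higher of the two.
Se > Ge: Se lies to the right of Ge in period 4, so the across-period effect alone puts Se higher.
Note the exception: Rb has a higher electron affinity than Sr, contrary to the simple trend — adding an electron to Sr (ns²) has to open a new, higher-energy np subshell, which is unfavourable.
For reference (kJ/mol): Ge 119, Se 195, Rb 47, Sr 5.
So from highest to lowest: Se > Ge > Rb > Sr.

Se > Ge > Rb > Sr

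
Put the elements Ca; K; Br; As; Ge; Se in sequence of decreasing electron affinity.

Br > Se > Ge > As > K > Ca

K is in period 4, group 1; Ca is in period 4, group 2; Ge is in period 4, group 14; As is in period 4, group 15; Se is in period 4, group 16; Br is in period 4, group 17.
Adding an electron releases more energy for atoms nearer the top right (short of the noble gases).
All lie in period 4; the across-period trend (electron affinity increases left to right) applies, with the exception below.
Note the exception: K has a higher electron affinity than Ca, contrary to the simple trend — adding an electron to Ca (ns²) has to open a new, higher-energy np subshell, which is unfavourable.
Note the exception: Ge has a higher electron affinity than As, contrary to the simple trend — adding an electron to As's half-filled 4p³ is unfavourable, so Ge (4p²) has the more exothermic EA.
For reference (kJ/mol): K 48, Ca 2, Ge 119, As 78, Se 195, Br 325.
So from highest to lowest: Br > Se > Ge > As > K > Ca.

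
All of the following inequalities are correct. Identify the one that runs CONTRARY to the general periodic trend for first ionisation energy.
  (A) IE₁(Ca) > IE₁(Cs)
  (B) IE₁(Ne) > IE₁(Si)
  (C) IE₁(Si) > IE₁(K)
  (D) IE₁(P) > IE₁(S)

(D)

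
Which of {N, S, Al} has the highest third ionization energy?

The third ionization energy removes an electron from the +2 ion. For each element: N²⁺ still has 3 valence electrons; S²⁺ still has 4 valence electrons; Al²⁺ still has 1 valence electron.
All are still removing valence electrons, so compare the +2 ions as you would atoms: IE_3 generally rises across a period (higher Z_eff) and falls down a group (larger shell), subject to the usual subshell exceptions.
Valence configurations: N²⁺ [He]2s²2p¹, S²⁺ [Ne]3s²3p², Al²⁺ [Ne]3s¹.
The numbers (kJ/mol): N 4578, S 3357, Al 2745.
Putting it together, IE_3: Al < S < N.

N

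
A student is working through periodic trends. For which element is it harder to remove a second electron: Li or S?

IE_2 is the cost of taking one more electron from the +1 cation: Li⁺ is the bare [He] core; S⁺ still has 5 valence electrons.
Breaking into a closed-shell core is much more expensive than removing a leftover valence electron — Li has the largest IE_2 here.
Tabulated IE_2 (kJ/mol): Li 7298, S 2252.
So the second ionization energies run S < Li.

Li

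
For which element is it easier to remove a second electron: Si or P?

After 1 electron has been removed, what remains? Si⁺ still has 3 valence electrons; P⁺ still has 4 valence electrons.
All are still removing valence electrons, so compare the +1 ions as you would atoms: IE_2 generally rises across a period (higher Z_eff) and falls down a group (larger shell), subject to the usual subshell exceptions.
Valence configurations: Si⁺ [Ne]3s²3p¹, P⁺ [Ne]3s²3p².
Approximate IE_2 values (kJ/mol): Si 1577, P 1907.
Overall IE_2 order: Si < P.

Si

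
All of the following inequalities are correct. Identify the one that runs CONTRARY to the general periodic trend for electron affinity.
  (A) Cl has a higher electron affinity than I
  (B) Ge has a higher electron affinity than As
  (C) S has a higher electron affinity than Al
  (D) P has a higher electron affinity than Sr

The general trend: electron affinity increases across a period and decreases down a group.
(A) Cl (period 3, group 17) vs I (period 5, group 17): the stated order agrees with the simple trend.
(B) Ge (period 4, group 14) vs As (period 4, group 15): the stated order contradicts the simple trend.
(C) S (period 3, group 16) vs Al (period 3, group 13): the stated order agrees with the simple trend.
(D) P (period 3, group 15) vs Sr (period 5, group 2): the stated order agrees with the simple trend.
The exception is (B): adding an electron to As's half-filled 4p³ is unfavourable, so Ge (4p²) has the more exothermic EA.

(B)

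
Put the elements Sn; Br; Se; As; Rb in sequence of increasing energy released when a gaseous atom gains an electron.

Rb, As, Sn, Se, Br

As is in period 4, group 15; Se is in period 4, group 16; Br is in period 4, group 17; Rb is in period 5, group 1; Sn is in period 5, group 14.
Adding an electron releases more energy for atoms nearer the top right (short of the noble gases).
These span different periods and groups, so the two trends combine.
As > Rb: relative to Rb, both the across-period and down-group shifts push As's electron affinity up.
Sn > As: this pair runs against the simple trend — see the exception note.
Se > Sn: both effects reinforce here, so Se is clearly the higher of the two.
Br > Se: Br lies to the right of Se in period 4, so the across-period effect alone puts Br higher.
Note the exception: Sn has a higher electron affinity than As, contrary to the simple trend — adding an electron to As's half-filled np³ subshell costs electron-pairing energy.
For reference (kJ/mol): As 78, Se 195, Br 325, Rb 47, Sn 107.
So from lowest to highest: Rb < As < Sn < Se < Br.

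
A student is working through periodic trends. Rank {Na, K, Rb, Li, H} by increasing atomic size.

H < Li < Na < K < Rb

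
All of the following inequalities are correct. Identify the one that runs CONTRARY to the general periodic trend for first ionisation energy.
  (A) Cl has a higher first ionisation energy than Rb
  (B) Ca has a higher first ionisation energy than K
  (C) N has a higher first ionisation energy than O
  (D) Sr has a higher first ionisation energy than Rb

The general trend: first ionisation energy increases across a period and decreases down a group.
(A) Cl (period 3, group 17) vs Rb (period 5, group 1): the stated order agrees with the simple trend.
(B) Ca (period 4, group 2) vs K (period 4, group 1): the stated order agrees with the simple trend.
(C) N (period 2, group 15) vs O (period 2, group 16): the stated order contradicts the simple trend.
(D) Sr (period 5, group 2) vs Rb (period 5, group 1): the stated order agrees with the simple trend.
The exception is (C): pairing an electron in O's 2p⁴ costs repulsion energy, so O ionizes more easily than half-filled N (2p³).

(C)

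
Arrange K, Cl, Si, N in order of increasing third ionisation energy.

Si < Cl < K < N

After 2 electrons have been removed, what remains? K²⁺ is already 1 electron into the core; Cl²⁺ still has 5 valence electrons; Si²⁺ still has 2 valence electrons; N²⁺ still has 3 valence electrons.
Usually core removal costs more than valence removal, but here the competition is close: a tightly held n=2 valence electron can cost more to remove than an n=3 core electron, so the actual values have to decide it.
Valence configurations: Cl²⁺ [Ne]3s²3p³, Si²⁺ [Ne]3s², N²⁺ [He]2s²2p¹.
The numbers (kJ/mol): K 4420, Cl 3822, Si 3232, N 4578.
So the third ionization energies run Si < Cl < K < N.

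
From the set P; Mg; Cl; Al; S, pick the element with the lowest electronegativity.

Mg is in period 3, group 2; Al is in period 3, group 13; P is in period 3, group 15; S is in period 3, group 16; Cl is in period 3, group 17.
Atoms toward the upper right of the periodic table pull bonding electrons most strongly.
All lie in period 3, so electronegativity increases left to right.
The lowest electronegativity among these belongs to Mg.

Mg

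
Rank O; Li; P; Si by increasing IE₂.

Si < P < O < Li

Consider each +1 ion: O⁺ still has 5 valence electrons; Li⁺ is the bare [He] core; P⁺ still has 4 valence electrons; Si⁺ still has 3 valence electrons.
Breaking into a closed-shell core is much more expensive than removing a leftover valence electron — Li has the largest IE_2 here.
Valence configurations: O⁺ [He]2s²2p³, P⁺ [Ne]3s²3p², Si⁺ [Ne]3s²3p¹.
Tabulated IE_2 (kJ/mol): O 3388, Li 7298, P 1907, Si 1577.
So the second ionization energies run Si < P < O < Li.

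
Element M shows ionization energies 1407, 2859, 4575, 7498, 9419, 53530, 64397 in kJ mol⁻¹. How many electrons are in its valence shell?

5

Look for the largest jump between consecutive ionization energies: IE6/IE5 ≈ 5.7, far larger than any earlier ratio.
That jump marks the point where a core electron is being removed. So the atom has 5 valence electrons.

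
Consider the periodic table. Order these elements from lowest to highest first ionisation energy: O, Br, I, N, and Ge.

N is in period 2, group 15; O is in period 2, group 16; Ge is in period 4, group 14; Br is in period 4, group 17; I is in period 5, group 17.
IE₁ increases left→right with effective nuclear charge and decreases top→bottom as the valence shell moves farther out.
These span different periods and groups, so the two trends combine.
I > Ge: period and group pull opposite ways; the across-period shift dominates (1008 vs 762 kJ/mol).
Br > I: they share group 17; the group trend gives Br the larger value.
O > Br: period and group pull opposite ways; the down-group shift dominates (1314 vs 1140 kJ/mol).
N > O: this pair runs against the simple trend — see the exception note.
Note the exception: N has a higher first ionization energy than O, contrary to the simple trend — pairing an electron in O's 2p⁴ costs repulsion energy, so O ionizes more easily than half-filled N (2p³).
Tabulated first ionization energy (kJ/mol): N 1402, O 1314, Ge 762, Br 1140, I 1008.
So from lowest to highest: Ge < I < Br < O < N.

Ge < I < Br < O < N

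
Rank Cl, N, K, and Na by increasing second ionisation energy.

Cl < N < K < Na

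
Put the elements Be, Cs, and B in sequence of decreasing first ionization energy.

Be > B > Cs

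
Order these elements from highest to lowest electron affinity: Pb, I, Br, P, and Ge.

P is in period 3, group 15; Ge is in period 4, group 14; Br is in period 4, group 17; I is in period 5, group 17; Pb is in period 6, group 14.
EA tends to increase across a period and decrease down a group, though the pattern is less regular than for IE or radius.
Here both period and group differ, so the two effects have to be weighed against each other.
P > Pb: relative to Pb, both the across-period and down-group shifts push P's electron affinity up.
Ge > P: this pair runs against the simple trend — see the exception note.
I > Ge: period and group pull opposite ways; the across-period shift dominates (295 vs 119 kJ/mol).
Br > I: they share group 17; the group trend gives Br the larger value.
Note the exception: Ge has a higher electron affinity than P, contrary to the simple trend — adding an electron to P's half-filled np³ subshell costs electron-pairing energy.
For reference (kJ/mol): P 72, Ge 119, Br 325, I 295, Pb 35.
So from highest to lowest: Br > I > Ge > P > Pb.

Br, I, Ge, P, Pb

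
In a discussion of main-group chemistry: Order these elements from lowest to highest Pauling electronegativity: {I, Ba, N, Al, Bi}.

Ba < Al < Bi < I < N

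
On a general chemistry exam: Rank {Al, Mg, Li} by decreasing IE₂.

Consider each +1 ion: Al⁺ still has 2 valence electrons; Mg⁺ still has 1 valence electron; Li⁺ is the bare [He] core.
Core electrons are held far more tightly than valence electrons, so Li tops the IE_2 order.
Valence configurations: Al⁺ [Ne]3s², Mg⁺ [Ne]3s¹.
The numbers (kJ/mol): Al 1817, Mg 1451, Li 7298.
Putting it together, IE_2: Mg < Al < Li.

Li > Al > Mg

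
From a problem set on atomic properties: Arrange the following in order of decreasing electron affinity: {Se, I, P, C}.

I > Se > C > P

C is in period 2, group 14; P is in period 3, group 15; Se is in period 4, group 16; I is in period 5, group 17.
EA tends to increase across a period and decrease down a group, though the pattern is less regular than for IE or radius.
These sit on a diagonal, where the across-period and down-group effects partly cancel.
C > P: the two effects oppose for this pair; the down-group effect wins (122 vs 72 kJ/mol).
Se > C: period and group pull opposite ways; the across-period shift dominates (195 vs 122 kJ/mol).
I > Se: the two effects oppose for this pair; the across-period effect wins (295 vs 195 kJ/mol).
Tabulated electron affinity (kJ/mol): C 122, P 72, Se 195, I 295.
So from highest to lowest: I > Se > C > P.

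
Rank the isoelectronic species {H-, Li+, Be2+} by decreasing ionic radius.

H- > Li+ > Be2+

All of these have 2 electrons, so size is governed by nuclear charge alone: the more protons, the stronger the pull on the same electron cloud, and the smaller the ion.
Nuclear charges: Be2+ (Z=4), Li+ (Z=3), H- (Z=1).
Largest to smallest: H- > Li+ > Be2+.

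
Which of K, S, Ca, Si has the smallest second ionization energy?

Ca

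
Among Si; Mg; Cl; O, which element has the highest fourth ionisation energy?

After 3 electrons have been removed, what remains? Si³⁺ still has 1 valence electron; Mg³⁺ is already 1 electron into the core; Cl³⁺ still has 4 valence electrons; O³⁺ still has 3 valence electrons.
Breaking into a closed-shell core is much more expensive than removing a leftover valence electron — Mg has the largest IE_4 here.
Valence configurations: Si³⁺ [Ne]3s¹, Cl³⁺ [Ne]3s²3p², O³⁺ [He]2s²2p¹.
Tabulated IE_4 (kJ/mol): Si 4356, Mg 10543, Cl 5159, O 7469.
So the fourth ionization energies run Si < Cl < O < Mg.

Mg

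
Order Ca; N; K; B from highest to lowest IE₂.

The second ionization energy removes an electron from the +1 ion. For each element: Ca⁺ still has 1 valence electron; N⁺ still has 4 valence electrons; K⁺ is the bare [Ar] core; B⁺ still has 2 valence electrons.
Core electrons are held far more tightly than valence electrons, so K tops the IE_2 order.
Valence configurations: Ca⁺ [Ar]4s¹, N⁺ [He]2s²2p², B⁺ [He]2s².
Tabulated IE_2 (kJ/mol): Ca 1145, N 2856, K 3052, B 2427.
Overall IE_2 order: Ca < B < N < K.

K > N > B > Ca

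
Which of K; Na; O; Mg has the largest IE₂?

Na

The second ionization energy removes an electron from the +1 ion. For each element: K⁺ is the bare [Ar] core; Na⁺ is the bare [Ne] core; O⁺ still has 5 valence electrons; Mg⁺ still has 1 valence electron.
Usually core removal costs more than valence removal, but here the competition is close: a tightly held n=2 valence electron can cost more to remove than an n=3 core electron, so the actual values have to decide it.
Valence configurations: O⁺ [He]2s²2p³, Mg⁺ [Ne]3s¹.
Tabulated IE_2 (kJ/mol): K 3052, Na 4562, O 3388, Mg 1451.
Hence IE_2: Mg < K < O < Na.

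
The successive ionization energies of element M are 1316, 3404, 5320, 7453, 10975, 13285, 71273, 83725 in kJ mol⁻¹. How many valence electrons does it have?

6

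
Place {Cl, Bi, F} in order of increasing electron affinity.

Bi < F < Cl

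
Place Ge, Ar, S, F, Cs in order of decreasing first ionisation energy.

F is in period 2, group 17; S is in period 3, group 16; Ar is in period 3, group 18; Ge is in period 4, group 14; Cs is in period 6, group 1.
Removing the outermost electron gets harder across a period and easier down a group.
Neither a single period nor a single group — weigh both effects.
Ge > Cs: relative to Cs, both the across-period and down-group shifts push Ge's first ionization energy up.
S > Ge: relative to Ge, both the across-period and down-group shifts push S's first ionization energy up.
Ar > S: both are in period 3; the period trend gives Ar the larger value.
F > Ar: the two effects oppose for this pair; the down-group effect wins (1681 vs 1521 kJ/mol).
For reference (kJ/mol): F 1681, S 1000, Ar 1521, Ge 762, Cs 376.
So from highest to lowest: F > Ar > S > Ge > Cs.

F > Ar > S > Ge > Cs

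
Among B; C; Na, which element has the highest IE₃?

IE_3 is the cost of taking one more electron from the +2 cation: B²⁺ still has 1 valence electron; C²⁺ still has 2 valence electrons; Na²⁺ is already 1 electron into the core.
Breaking into a closed-shell core is much more expensive than removing a leftover valence electron — Na has the largest IE_3 here.
Valence configurations: B²⁺ [He]2s¹, C²⁺ [He]2s².
Approximate IE_3 values (kJ/mol): B 3660, C 4620, Na 6910.
Overall IE_3 order: B < C < Na.

Na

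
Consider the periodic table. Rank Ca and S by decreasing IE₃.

Ca > S

Consider each +2 ion: Ca²⁺ is the bare [Ar] core; S²⁺ still has 4 valence electrons.
Pulling an electron out of a noble-gas core costs far more than removing a remaining valence electron, so Ca sits at the high end of IE_3.
Approximate IE_3 values (kJ/mol): Ca 4912, S 3357.
So the third ionization energies run S < Ca.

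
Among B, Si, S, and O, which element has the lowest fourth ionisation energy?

Si

IE_4 is the cost of taking one more electron from the +3 cation: B³⁺ is the bare [He] core; Si³⁺ still has 1 valence electron; S³⁺ still has 3 valence electrons; O³⁺ still has 3 valence electrons.
Core electrons are held far more tightly than valence electrons, so B tops the IE_4 order.
Valence configurations: Si³⁺ [Ne]3s¹, S³⁺ [Ne]3s²3p¹, O³⁺ [He]2s²2p¹.
Tabulated IE_4 (kJ/mol): B 25026, Si 4356, S 4556, O 7469.
Hence IE_4: Si < S < O < B.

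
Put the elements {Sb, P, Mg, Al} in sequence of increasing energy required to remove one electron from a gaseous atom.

IE₁ increases left→right with effective nuclear charge and decreases top→bottom as the valence shell moves farther out.
These span different periods and groups, so the two trends combine.
Mg > Al: this pair runs against the simple trend — see the exception note.
Sb > Mg: the two effects oppose for this pair; the across-period effect wins (831 vs 738 kJ/mol).
P > Sb: P sits above Sb in group 15, so the down-group effect alone puts P higher.
Note the exception: Mg has a higher first ionization energy than Al, contrary to the simple trend — Al's single 3p electron is easier to remove than one from Mg's filled 3s².
Approximate values (kJ/mol): Mg 738, Al 578, P 1012, Sb 831.
So from lowest to highest: Al < Mg < Sb < P.

Al < Mg < Sb < P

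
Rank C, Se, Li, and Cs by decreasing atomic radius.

Moving right in a period, electrons are added to the same shell under a stronger nuclear pull, so atoms get smaller; moving down, a new shell is opened and atoms get larger.
These span different periods and groups, so the two trends combine.
Se > C: the two effects oppose for this pair; the down-group effect wins (116 vs 75 pm).
Li > Se: period and group pull opposite ways; the across-period shift dominates (133 vs 116 pm).
Cs > Li: they share group 1; the group trend gives Cs the larger value.
For reference (pm): Li 133, C 75, Se 116, Cs 232.
So from largest to smallest: Cs > Li > Se > C.

Cs > Li > Se > C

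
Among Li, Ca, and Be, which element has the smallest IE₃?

Ca

The third ionization energy removes an electron from the +2 ion. For each element: Li²⁺ is already 1 electron into the core; Ca²⁺ is the bare [Ar] core; Be²⁺ is the bare [He] core.
All of these are removing an electron from a noble-gas core or deeper; the smaller core (lower principal quantum number) is held far more tightly, and within a period the higher nuclear charge binds the same core more tightly.
Tabulated IE_3 (kJ/mol): Li 11815, Ca 4912, Be 14849.
Putting it together, IE_3: Ca < Li < Be.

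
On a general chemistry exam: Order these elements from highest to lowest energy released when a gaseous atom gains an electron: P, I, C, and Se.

Adding an electron releases more energy for atoms nearer the top right (short of the noble gases).
A diagonal step moves right (one effect) and down (the opposite effect) at once.
C > P: the two effects oppose for this pair; the down-group effect wins (122 vs 72 kJ/mol).
Se > C: period and group pull opposite ways; the across-period shift dominates (195 vs 122 kJ/mol).
I > Se: the two effects oppose for this pair; the across-period effect wins (295 vs 195 kJ/mol).
Tabulated electron affinity (kJ/mol): C 122, P 72, Se 195, I 295.
So from highest to lowest: I > Se > C > P.

I > Se > C > P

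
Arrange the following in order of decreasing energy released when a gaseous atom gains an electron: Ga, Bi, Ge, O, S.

S, O, Ge, Bi, Ga

O is in period 2, group 16; S is in period 3, group 16; Ga is in period 4, group 13; Ge is in period 4, group 14; Bi is in period 6, group 15.
Adding an electron releases more energy for atoms nearer the top right (short of the noble gases).
Here both period and group differ, so the two effects have to be weighed against each other.
Bi > Ga: period and group pull opposite ways; the across-period shift dominates (91 vs 29 kJ/mol).
Ge > Bi: period and group pull opposite ways; the down-group shift dominates (119 vs 91 kJ/mol).
O > Ge: both effects reinforce here, so O is clearly the higher of the two.
S > O: this pair runs against the simple trend — see the exception note.
Note the exception: S has a higher electron affinity than O, contrary to the simple trend — the compact 2p subshell of O repels the added electron more than S's larger 3p does.
For reference (kJ/mol): O 141, S 200, Ga 29, Ge 119, Bi 91.
So from highest to lowest: S > O > Ge > Bi > Ga.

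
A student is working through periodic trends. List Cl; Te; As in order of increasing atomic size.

Cl is in period 3, group 17; As is in period 4, group 15; Te is in period 5, group 16.
Radius decreases left→right (rising Z_eff, same n) and increases top→bottom (higher n).
Neither a single period nor a single group — weigh both effects.
As > Cl: relative to Cl, both the across-period and down-group shifts push As's atomic radius up.
Te > As: period and group pull opposite ways; the down-group shift dominates (136 vs 121 pm).
For reference (pm): Cl 99, As 121, Te 136.
So from smallest to largest: Cl < As < Te.

Cl, As, Te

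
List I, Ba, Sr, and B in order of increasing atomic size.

B is in period 2, group 13; Sr is in period 5, group 2; I is in period 5, group 17; Ba is in period 6, group 2.
Across a period the added protons contract the valence shell; down a group each new principal shell makes the atom larger.
Neither a single period nor a single group — weigh both effects.
I > B: period and group pull opposite ways; the down-group shift dominates (133 vs 85 pm).
Sr > I: Sr lies to the left of I in period 5, so the across-period effect alone puts Sr larger.
Ba > Sr: Ba sits below Sr in group 2, so the down-group effect alone puts Ba larger.
Tabulated atomic radius (pm): B 85, Sr 185, I 133, Ba 196.
So from smallest to largest: B < I < Sr < Ba.

B < I < Sr < Ba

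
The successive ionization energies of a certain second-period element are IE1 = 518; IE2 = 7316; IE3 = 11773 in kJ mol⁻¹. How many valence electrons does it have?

Look for the largest jump between consecutive ionization energies: IE2/IE1 ≈ 14.1, far larger than any earlier ratio.
That jump marks the point where a core electron is being removed. So the atom has 1 valence electron.

1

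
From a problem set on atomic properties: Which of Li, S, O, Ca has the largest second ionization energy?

Consider each +1 ion: Li⁺ is the bare [He] core; S⁺ still has 5 valence electrons; O⁺ still has 5 valence electrons; Ca⁺ still has 1 valence electron.
Pulling an electron out of a noble-gas core costs far more than removing a remaining valence electron, so Li sits at the high end of IE_2.
Valence configurations: S⁺ [Ne]3s²3p³, O⁺ [He]2s²2p³, Ca⁺ [Ar]4s¹.
Approximate IE_2 values (kJ/mol): Li 7298, S 2252, O 3388, Ca 1145.
Overall IE_2 order: Ca < S < O < Li.

Li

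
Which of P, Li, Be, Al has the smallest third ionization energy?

Consider each +2 ion: P²⁺ still has 3 valence electrons; Li²⁺ is already 1 electron into the core; Be²⁺ is the bare [He] core; Al²⁺ still has 1 valence electron.
Pulling an electron out of a noble-gas core costs far more than removing a remaining valence electron, so Li and Be sit at the high end of IE_3.
Valence configurations: P²⁺ [Ne]3s²3p¹, Al²⁺ [Ne]3s¹.
Tabulated IE_3 (kJ/mol): P 2914, Li 11815, Be 14849, Al 2745.
Overall IE_3 order: Al < P < Li < Be.

Al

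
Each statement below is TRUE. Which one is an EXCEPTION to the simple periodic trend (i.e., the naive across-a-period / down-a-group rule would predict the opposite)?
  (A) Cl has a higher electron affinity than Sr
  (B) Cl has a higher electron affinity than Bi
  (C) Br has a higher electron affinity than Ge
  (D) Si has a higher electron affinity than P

(D)

The general trend: electron affinity increases across a period and decreases down a group.
(A) Cl (period 3, group 17) vs Sr (period 5, group 2): the stated order agrees with the simple trend.
(B) Cl (period 3, group 17) vs Bi (period 6, group 15): the stated order agrees with the simple trend.
(C) Br (period 4, group 17) vs Ge (period 4, group 14): the stated order agrees with the simple trend.
(D) Si (period 3, group 14) vs P (period 3, group 15): the stated order contradicts the simple trend.
The exception is (D): adding an electron to P's half-filled 3p³ is unfavourable, so Si (3p²) has the more exothermic EA.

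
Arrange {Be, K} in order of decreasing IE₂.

K > Be

After 1 electron has been removed, what remains? Be⁺ still has 1 valence electron; K⁺ is the bare [Ar] core.
Breaking into a closed-shell core is much more expensive than removing a leftover valence electron — K has the largest IE_2 here.
Approximate IE_2 values (kJ/mol): Be 1757, K 3052.
Overall IE_2 order: Be < K.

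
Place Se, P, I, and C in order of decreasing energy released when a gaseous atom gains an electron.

I > Se > C > P

C is in period 2, group 14; P is in period 3, group 15; Se is in period 4, group 16; I is in period 5, group 17.
Electron affinity generally becomes more exothermic across a period toward the halogens and less exothermic down a group.
These sit on a diagonal, where the across-period and down-group effects partly cancel.
C > P: the two effects oppose for this pair; the down-group effect wins (122 vs 72 kJ/mol).
Se > C: period and group pull opposite ways; the across-period shift dominates (195 vs 122 kJ/mol).
I > Se: the two effects oppose for this pair; the across-period effect wins (295 vs 195 kJ/mol).
Approximate values (kJ/mol): C 122, P 72, Se 195, I 295.
So from highest to lowest: I > Se > C > P.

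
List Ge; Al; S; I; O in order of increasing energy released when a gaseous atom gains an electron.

Atoms with high Z_eff and room in the valence shell (especially the halogens) have the most exothermic electron affinities.
Here both period and group differ, so the two effects have to be weighed against each other.
Ge > Al: period and group pull opposite ways; the across-period shift dominates (119 vs 42 kJ/mol).
O > Ge: relative to Ge, both the across-period and down-group shifts push O's electron affinity up.
S > O: this pair runs against the simple trend — see the exception note.
I > S: the two effects oppose for this pair; the across-period effect wins (295 vs 200 kJ/mol).
Note the exception: S has a higher electron affinity than O, contrary to the simple trend — the compact 2p subshell of O repels the added electron more than S's larger 3p does.
Approximate values (kJ/mol): O 141, Al 42, S 200, Ge 119, I 295.
So from lowest to highest: Al < Ge < O < S < I.

Al < Ge < O < S < I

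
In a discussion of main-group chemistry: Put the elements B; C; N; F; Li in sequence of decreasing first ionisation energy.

F > N > C > B > Li

First ionization energy rises across a period (greater Z_eff holds electrons more tightly) and falls down a group (valence electrons are farther from the nucleus).
All lie in period 2, so first ionization energy increases left to right.
So from highest to lowest: F > N > C > B > Li.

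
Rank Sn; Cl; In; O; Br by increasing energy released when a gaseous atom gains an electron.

O is in period 2, group 16; Cl is in period 3, group 17; Br is in period 4, group 17; In is in period 5, group 13; Sn is in period 5, group 14.
Adding an electron releases more energy for atoms nearer the top right (short of the noble gases).
These span different periods and groups, so the two trends combine.
Sn > In: both are in period 5; the period trend gives Sn the larger value.
O > Sn: relative to Sn, both the across-period and down-group shifts push O's electron affinity up.
Br > O: period and group pull opposite ways; the across-period shift dominates (325 vs 141 kJ/mol).
Cl > Br: Cl sits above Br in group 17, so the down-group effect alone puts Cl higher.
Tabulated electron affinity (kJ/mol): O 141, Cl 349, Br 325, In 29, Sn 107.
So from lowest to highest: In < Sn < O < Br < Cl.

In < Sn < O < Br < Cl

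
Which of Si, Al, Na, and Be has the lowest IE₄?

The fourth ionization energy removes an electron from the +3 ion. For each element: Si³⁺ still has 1 valence electron; Al³⁺ is the bare [Ne] core; Na³⁺ is already 2 electrons into the core; Be³⁺ is already 1 electron into the core.
Breaking into a closed-shell core is much more expensive than removing a leftover valence electron — Na, Al and Be have the largest IE_4 here.
The numbers (kJ/mol): Si 4356, Al 11577, Na 9543, Be 21007.
Hence IE_4: Si < Na < Al < Be.

Si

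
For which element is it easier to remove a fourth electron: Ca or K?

K

The fourth ionization energy removes an electron from the +3 ion. For each element: Ca³⁺ is already 1 electron into the core; K³⁺ is already 2 electrons into the core.
All of these are removing an electron from a noble-gas core or deeper; the smaller core (lower principal quantum number) is held far more tightly, and within a period the higher nuclear charge binds the same core more tightly.
The numbers (kJ/mol): Ca 6491, K 5877.
So the fourth ionization energies run K < Ca.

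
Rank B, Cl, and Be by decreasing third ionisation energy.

Be > Cl > B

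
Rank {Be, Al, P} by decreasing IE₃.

Be > P > Al

IE_3 is the cost of taking one more electron from the +2 cation: Be²⁺ is the bare [He] core; Al²⁺ still has 1 valence electron; P²⁺ still has 3 valence electrons.
Pulling an electron out of a noble-gas core costs far more than removing a remaining valence electron, so Be sits at the high end of IE_3.
Valence configurations: Al²⁺ [Ne]3s¹, P²⁺ [Ne]3s²3p¹.
The numbers (kJ/mol): Be 14849, Al 2745, P 2914.
Overall IE_3 order: Al < P < Be.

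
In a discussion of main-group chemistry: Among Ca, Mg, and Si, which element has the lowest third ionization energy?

Si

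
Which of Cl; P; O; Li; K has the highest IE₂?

The second ionization energy removes an electron from the +1 ion. For each element: Cl⁺ still has 6 valence electrons; P⁺ still has 4 valence electrons; O⁺ still has 5 valence electrons; Li⁺ is the bare [He] core; K⁺ is the bare [Ar] core.
Usually core removal costs more than valence removal, but here the competition is close: a tightly held n=2 valence electron can cost more to remove than an n=3 core electron, so the actual values have to decide it.
Valence configurations: Cl⁺ [Ne]3s²3p⁴, P⁺ [Ne]3s²3p², O⁺ [He]2s²2p³.
The numbers (kJ/mol): Cl 2298, P 1907, O 3388, Li 7298, K 3052.
Putting it together, IE_2: P < Cl < K < O < Li.

Li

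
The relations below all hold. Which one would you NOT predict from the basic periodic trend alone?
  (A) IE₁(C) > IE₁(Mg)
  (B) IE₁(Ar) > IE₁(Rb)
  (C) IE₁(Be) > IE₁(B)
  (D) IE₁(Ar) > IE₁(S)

The general trend: IE₁ increases across a period and decreases down a group.
(A) C (period 2, group 14) vs Mg (period 3, group 2): the stated order agrees with the simple trend.
(B) Ar (period 3, group 18) vs Rb (period 5, group 1): the stated order agrees with the simple trend.
(C) Be (period 2, group 2) vs B (period 2, group 13): the stated order contradicts the simple trend.
(D) Ar (period 3, group 18) vs S (period 3, group 16): the stated order agrees with the simple trend.
The exception is (C): removing B's lone 2p electron is easier than breaking Be's filled 2s².

(C)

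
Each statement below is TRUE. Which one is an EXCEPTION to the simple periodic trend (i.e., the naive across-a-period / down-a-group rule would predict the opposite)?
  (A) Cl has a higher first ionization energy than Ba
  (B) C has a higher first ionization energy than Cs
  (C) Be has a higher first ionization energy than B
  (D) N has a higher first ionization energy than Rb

The general trend: first ionization energy increases across a period and decreases down a group.
(A) Cl (period 3, group 17) vs Ba (period 6, group 2): the stated order agrees with the simple trend.
(B) C (period 2, group 14) vs Cs (period 6, group 1): the stated order agrees with the simple trend.
(C) Be (period 2, group 2) vs B (period 2, group 13): the stated order contradicts the simple trend.
(D) N (period 2, group 15) vs Rb (period 5, group 1): the stated order agrees with the simple trend.
The exception is (C): removing B's lone 2p electron is easier than breaking Be's filled 2s².

(C)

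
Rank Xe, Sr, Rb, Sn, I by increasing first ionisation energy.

Rb < Sr < Sn < I < Xe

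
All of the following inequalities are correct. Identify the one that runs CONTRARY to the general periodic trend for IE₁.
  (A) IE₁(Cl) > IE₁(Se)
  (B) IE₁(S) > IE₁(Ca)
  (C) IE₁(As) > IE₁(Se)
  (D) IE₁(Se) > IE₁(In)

The general trend: IE₁ increases across a period and decreases down a group.
(A) Cl (period 3, group 17) vs Se (period 4, group 16): the stated order agrees with the simple trend.
(B) S (period 3, group 16) vs Ca (period 4, group 2): the stated order agrees with the simple trend.
(C) As (period 4, group 15) vs Se (period 4, group 16): the stated order contradicts the simple trend.
(D) Se (period 4, group 16) vs In (period 5, group 13): the stated order agrees with the simple trend.
The exception is (C): Se (4p⁴) ionizes more easily than half-filled As (4p³).

(C)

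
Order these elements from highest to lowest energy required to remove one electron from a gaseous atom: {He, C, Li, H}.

He > H > C > Li

Across a period the outer electron is held more tightly (higher IE₁); down a group it sits in a higher shell, more shielded, and comes off more easily.
Here both period and group differ, so the two effects have to be weighed against each other.
C > Li: C lies to the right of Li in period 2, so the across-period effect alone puts C higher.
H > C: period and group pull opposite ways; the down-group shift dominates (1312 vs 1086 kJ/mol).
He > H: both are in period 1; the period trend gives He the larger value.
For reference (kJ/mol): H 1312, He 2372, Li 520, C 1086.
So from highest to lowest: He > H > C > Li.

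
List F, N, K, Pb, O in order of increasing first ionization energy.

K < Pb < O < N < F

N is in period 2, group 15; O is in period 2, group 16; F is in period 2, group 17; K is in period 4, group 1; Pb is in period 6, group 14.
Removing the outermost electron gets harder across a period and easier down a group.
Here both period and group differ, so the two effects have to be weighed against each other.
Pb > K: period and group pull opposite ways; the across-period shift dominates (716 vs 419 kJ/mol).
O > Pb: relative to Pb, both the across-period and down-group shifts push O's first ionization energy up.
N > O: this pair runs against the simple trend — see the exception note.
F > N: both are in period 2; the period trend gives F the larger value.
Note the exception: N has a higher first ionization energy than O, contrary to the simple trend — pairing an electron in O's 2p⁴ costs repulsion energy, so O ionizes more easily than half-filled N (2p³).
For reference (kJ/mol): N 1402, O 1314, F 1681, K 419, Pb 716.
So from lowest to highest: K < Pb < O < N < F.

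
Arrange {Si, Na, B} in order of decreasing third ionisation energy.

Na > B > Si

Consider each +2 ion: Si²⁺ still has 2 valence electrons; Na²⁺ is already 1 electron into the core; B²⁺ still has 1 valence electron.
Pulling an electron out of a noble-gas core costs far more than removing a remaining valence electron, so Na sits at the high end of IE_3.
Valence configurations: Si²⁺ [Ne]3s², B²⁺ [He]2s¹.
Approximate IE_3 values (kJ/mol): Si 3232, Na 6910, B 3660.
So the third ionization energies run Si < B < Na.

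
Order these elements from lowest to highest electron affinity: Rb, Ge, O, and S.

Rb < Ge < O < S

O is in period 2, group 16; S is in period 3, group 16; Ge is in period 4, group 14; Rb is in period 5, group 1.
Atoms with high Z_eff and room in the valence shell (especially the halogens) have the most exothermic electron affinities.
Neither a single period nor a single group — weigh both effects.
Ge > Rb: both effects reinforce here, so Ge is clearly the higher of the two.
O > Ge: both effects reinforce here, so O is clearly the higher of the two.
S > O: this pair runs against the simple trend — see the exception note.
Note the exception: S has a higher electron affinity than O, contrary to the simple trend — the compact 2p subshell of O repels the added electron more than S's larger 3p does.
Approximate values (kJ/mol): O 141, S 200, Ge 119, Rb 47.
So from lowest to highest: Rb < Ge < O < S.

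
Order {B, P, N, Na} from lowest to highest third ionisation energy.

Consider each +2 ion: B²⁺ still has 1 valence electron; P²⁺ still has 3 valence electrons; N²⁺ still has 3 valence electrons; Na²⁺ is already 1 electron into the core.
Core electrons are held far more tightly than valence electrons, so Na tops the IE_3 order.
Valence configurations: B²⁺ [He]2s¹, P²⁺ [Ne]3s²3p¹, N²⁺ [He]2s²2p¹.
Approximate IE_3 values (kJ/mol): B 3660, P 2914, N 4578, Na 6910.
Putting it together, IE_3: P < B < N < Na.

P, B, N, Na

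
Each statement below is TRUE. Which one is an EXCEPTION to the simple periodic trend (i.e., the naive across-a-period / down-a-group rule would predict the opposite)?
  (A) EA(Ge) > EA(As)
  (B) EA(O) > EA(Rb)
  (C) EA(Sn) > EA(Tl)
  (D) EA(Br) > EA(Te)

(A)

The general trend: electron affinity increases across a period and decreases down a group.
(A) Ge (period 4, group 14) vs As (period 4, group 15): the stated order contradicts the simple trend.
(B) O (period 2, group 16) vs Rb (period 5, group 1): the stated order agrees with the simple trend.
(C) Sn (period 5, group 14) vs Tl (period 6, group 13): the stated order agrees with the simple trend.
(D) Br (period 4, group 17) vs Te (period 5, group 16): the stated order agrees with the simple trend.
The exception is (A): adding an electron to As's half-filled 4p³ is unfavourable, so Ge (4p²) has the more exothermic EA.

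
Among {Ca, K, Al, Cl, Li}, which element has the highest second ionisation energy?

The second ionization energy removes an electron from the +1 ion. For each element: Ca⁺ still has 1 valence electron; K⁺ is the bare [Ar] core; Al⁺ still has 2 valence electrons; Cl⁺ still has 6 valence electrons; Li⁺ is the bare [He] core.
Breaking into a closed-shell core is much more expensive than removing a leftover valence electron — K and Li have the largest IE_2 here.
Valence configurations: Ca⁺ [Ar]4s¹, Al⁺ [Ne]3s², Cl⁺ [Ne]3s²3p⁴.
Approximate IE_2 values (kJ/mol): Ca 1145, K 3052, Al 1817, Cl 2298, Li 7298.
Putting it together, IE_2: Ca < Al < Cl < K < Li.

Li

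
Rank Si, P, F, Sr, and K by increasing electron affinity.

Sr, K, P, Si, F

EA tends to increase across a period and decrease down a group, though the pattern is less regular than for IE or radius.
These span different periods and groups, so the two trends combine.
K > Sr: the two effects oppose for this pair; the down-group effect wins (48 vs 5 kJ/mol).
P > K: both effects reinforce here, so P is clearly the higher of the two.
Si > P: this pair runs against the simple trend — see the exception note.
F > Si: relative to Si, both the across-period and down-group shifts push F's electron affinity up.
Note the exception: Si has a higher electron affinity than P, contrary to the simple trend — adding an electron to P's half-filled 3p³ is unfavourable, so Si (3p²) has the more exothermic EA.
Approximate values (kJ/mol): F 328, Si 134, P 72, K 48, Sr 5.
So from lowest to highest: Sr < K < P < Si < F.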